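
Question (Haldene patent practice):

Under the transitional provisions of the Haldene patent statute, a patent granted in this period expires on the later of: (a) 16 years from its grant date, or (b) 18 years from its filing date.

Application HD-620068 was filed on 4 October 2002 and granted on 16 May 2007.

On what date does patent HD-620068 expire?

2023-05-16

(a) grant + 16 years → 16 May 2023.
(b) filing + 18 years → 4 October 2020.
Later of the two: 16 May 2023.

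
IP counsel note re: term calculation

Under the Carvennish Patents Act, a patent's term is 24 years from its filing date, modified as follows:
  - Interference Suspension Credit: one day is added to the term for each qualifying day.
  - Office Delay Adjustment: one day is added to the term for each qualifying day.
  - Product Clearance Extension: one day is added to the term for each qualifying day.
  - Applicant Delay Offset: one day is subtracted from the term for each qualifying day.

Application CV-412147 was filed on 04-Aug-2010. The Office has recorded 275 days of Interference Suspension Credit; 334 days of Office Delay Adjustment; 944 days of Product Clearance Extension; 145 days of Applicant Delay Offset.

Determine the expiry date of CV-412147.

2038-06-12

Base term: filing date + 24 years → 4 August 2034.
Interference Suspension Credit: +275 days → 6 May 2035.
Office Delay Adjustment: +334 days → 4 April 2036.
Product Clearance Extension: +944 days → 4 November 2038.
Applicant Delay Offset: −145 days → 12 June 2038.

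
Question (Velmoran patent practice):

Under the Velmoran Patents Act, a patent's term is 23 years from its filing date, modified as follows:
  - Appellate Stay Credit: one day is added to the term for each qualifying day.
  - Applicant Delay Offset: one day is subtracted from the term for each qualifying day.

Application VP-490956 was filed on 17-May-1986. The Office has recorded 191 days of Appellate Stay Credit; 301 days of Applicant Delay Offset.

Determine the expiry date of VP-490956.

January 27, 2009

Base term: filing date + 23 years → 17 May 2009.
Appellate Stay Credit: +191 days → 24 November 2009.
Applicant Delay Offset: −301 days → 27 January 2009.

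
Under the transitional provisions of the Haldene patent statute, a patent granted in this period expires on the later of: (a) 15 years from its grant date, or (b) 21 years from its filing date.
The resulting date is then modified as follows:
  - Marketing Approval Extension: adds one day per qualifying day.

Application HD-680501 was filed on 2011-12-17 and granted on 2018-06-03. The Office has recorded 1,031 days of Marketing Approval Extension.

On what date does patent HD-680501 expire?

(a) grant + 15 years → 3 June 2033.
(b) filing + 21 years → 17 December 2032.
Later of the two: 3 June 2033.
Marketing Approval Extension: +1031 days → 30 March 2036.

2036-03-30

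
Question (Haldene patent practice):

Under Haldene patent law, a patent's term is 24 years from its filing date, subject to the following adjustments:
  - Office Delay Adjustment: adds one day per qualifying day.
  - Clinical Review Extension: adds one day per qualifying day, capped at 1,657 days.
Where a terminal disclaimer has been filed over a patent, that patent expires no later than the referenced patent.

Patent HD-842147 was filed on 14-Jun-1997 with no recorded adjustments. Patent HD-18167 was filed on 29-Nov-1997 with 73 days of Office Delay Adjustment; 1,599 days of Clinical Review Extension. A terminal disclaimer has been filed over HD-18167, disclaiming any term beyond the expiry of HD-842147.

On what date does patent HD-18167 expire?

June 14, 2021

Natural term of HD-18167:
  Base: filing + 24 years → 29 November 2021.
  Office Delay Adjustment: +73 days → 10 February 2022.
  Clinical Review Extension: 1599 days (within the 1657-day cap) → +1599 days → 28 June 2026.
Expiry of referenced patent HD-842147:
  Base: filing + 24 years → 14 June 2021.
Terminal disclaimer: HD-18167 expires on the earlier of 28 June 2026 and 14 June 2021.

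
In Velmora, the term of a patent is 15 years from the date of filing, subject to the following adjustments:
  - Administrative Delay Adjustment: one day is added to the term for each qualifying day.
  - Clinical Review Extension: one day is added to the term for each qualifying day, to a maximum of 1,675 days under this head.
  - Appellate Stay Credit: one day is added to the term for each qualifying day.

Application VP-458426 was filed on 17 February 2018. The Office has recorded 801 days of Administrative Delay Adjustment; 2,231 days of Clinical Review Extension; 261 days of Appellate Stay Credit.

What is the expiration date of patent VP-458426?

Base term: filing date + 15 years → 17 February 2033.
Administrative Delay Adjustment: +801 days → 29 April 2035.
Clinical Review Extension: 2231 days claimed exceeds the 1675-day cap, so +1675 days → 29 November 2039.
Appellate Stay Credit: +261 days → 16 August 2040.

2040-08-16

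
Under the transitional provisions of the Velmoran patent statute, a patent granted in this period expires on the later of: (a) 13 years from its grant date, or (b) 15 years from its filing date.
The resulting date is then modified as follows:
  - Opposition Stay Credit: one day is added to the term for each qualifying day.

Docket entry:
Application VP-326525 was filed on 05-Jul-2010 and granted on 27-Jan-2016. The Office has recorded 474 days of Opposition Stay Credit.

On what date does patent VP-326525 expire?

May 16, 2030

(a) grant + 13 years → 27 January 2029.
(b) filing + 15 years → 5 July 2025.
Later of the two: 27 January 2029.
Opposition Stay Credit: +474 days → 16 May 2030.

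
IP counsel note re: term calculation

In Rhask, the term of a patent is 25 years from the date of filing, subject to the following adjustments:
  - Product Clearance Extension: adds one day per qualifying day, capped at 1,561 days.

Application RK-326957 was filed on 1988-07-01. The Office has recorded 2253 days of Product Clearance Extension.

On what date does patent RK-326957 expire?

October 9, 2017

Base term: filing date + 25 years → 1 July 2013.
Product Clearance Extension: 2253 days claimed exceeds the 1561-day cap, so +1561 days → 9 October 2017.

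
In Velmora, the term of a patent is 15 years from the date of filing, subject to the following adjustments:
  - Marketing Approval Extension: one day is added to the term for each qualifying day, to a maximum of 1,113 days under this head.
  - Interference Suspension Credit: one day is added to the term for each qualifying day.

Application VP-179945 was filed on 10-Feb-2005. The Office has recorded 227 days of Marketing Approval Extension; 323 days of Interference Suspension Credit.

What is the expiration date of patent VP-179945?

August 13, 2021

Base term: filing date + 15 years → 10 February 2020.
Marketing Approval Extension: 227 days (within the 1113-day cap) → +227 days → 24 September 2020.
Interference Suspension Credit: +323 days → 13 August 2021.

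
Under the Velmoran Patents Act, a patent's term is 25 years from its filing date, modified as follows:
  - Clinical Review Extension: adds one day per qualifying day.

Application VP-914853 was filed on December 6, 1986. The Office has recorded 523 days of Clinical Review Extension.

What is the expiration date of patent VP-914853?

Base term: filing date + 25 years → 6 December 2011.
Clinical Review Extension: +523 days → 12 May 2013.

2013-05-12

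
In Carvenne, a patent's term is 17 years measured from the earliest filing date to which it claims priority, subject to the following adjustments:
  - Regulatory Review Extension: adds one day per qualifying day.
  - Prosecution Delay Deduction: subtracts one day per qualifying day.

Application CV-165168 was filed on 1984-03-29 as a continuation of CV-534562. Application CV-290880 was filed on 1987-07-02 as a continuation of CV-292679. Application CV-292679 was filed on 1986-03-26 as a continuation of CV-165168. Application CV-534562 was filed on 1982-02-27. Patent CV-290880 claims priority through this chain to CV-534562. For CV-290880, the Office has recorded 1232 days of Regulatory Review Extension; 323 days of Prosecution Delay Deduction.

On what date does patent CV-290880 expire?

2001-08-24

Earliest priority filing: 27 February 1982.
Base term: 27 February 1982 + 17 years → 27 February 1999.
Regulatory Review Extension: +1232 days → 13 July 2002.
Prosecution Delay Deduction: −323 days → 24 August 2001.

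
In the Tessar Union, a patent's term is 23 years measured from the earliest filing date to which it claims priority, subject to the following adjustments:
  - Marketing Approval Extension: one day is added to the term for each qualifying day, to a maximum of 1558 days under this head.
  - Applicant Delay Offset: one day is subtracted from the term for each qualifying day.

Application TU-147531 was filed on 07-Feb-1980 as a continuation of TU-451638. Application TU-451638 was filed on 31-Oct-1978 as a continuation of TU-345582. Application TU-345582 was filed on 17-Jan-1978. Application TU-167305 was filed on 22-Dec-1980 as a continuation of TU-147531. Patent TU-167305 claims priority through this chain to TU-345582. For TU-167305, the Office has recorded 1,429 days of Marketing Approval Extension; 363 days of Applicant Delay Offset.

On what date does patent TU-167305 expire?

Earliest priority filing: 17 January 1978.
Base term: 17 January 1978 + 23 years → 17 January 2001.
Marketing Approval Extension: 1429 days (within the 1558-day cap) → +1429 days → 16 December 2004.
Applicant Delay Offset: −363 days → 19 December 2003.

December 19, 2003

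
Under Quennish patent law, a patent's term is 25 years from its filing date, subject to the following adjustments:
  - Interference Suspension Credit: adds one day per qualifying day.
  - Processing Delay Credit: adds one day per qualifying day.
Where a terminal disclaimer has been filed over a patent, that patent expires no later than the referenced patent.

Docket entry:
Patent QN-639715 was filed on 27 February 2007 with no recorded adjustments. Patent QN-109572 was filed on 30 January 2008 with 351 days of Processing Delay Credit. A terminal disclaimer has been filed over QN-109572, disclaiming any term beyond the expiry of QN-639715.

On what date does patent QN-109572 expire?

February 27, 2032

Natural term of QN-109572:
  Base: filing + 25 years → 30 January 2033.
  Processing Delay Credit: +351 days → 16 January 2034.
Expiry of referenced patent QN-639715:
  Base: filing + 25 years → 27 February 2032.
Terminal disclaimer: QN-109572 expires on the earlier of 16 January 2034 and 27 February 2032.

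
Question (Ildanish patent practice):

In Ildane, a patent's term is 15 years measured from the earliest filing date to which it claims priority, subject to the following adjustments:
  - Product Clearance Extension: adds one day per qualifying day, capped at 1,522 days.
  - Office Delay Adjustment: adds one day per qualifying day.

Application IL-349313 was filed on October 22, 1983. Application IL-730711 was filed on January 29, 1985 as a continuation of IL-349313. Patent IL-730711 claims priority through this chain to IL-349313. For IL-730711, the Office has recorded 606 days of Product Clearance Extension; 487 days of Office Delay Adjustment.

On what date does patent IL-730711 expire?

October 19, 2001

Earliest priority filing: 22 October 1983.
Base term: 22 October 1983 + 15 years → 22 October 1998.
Product Clearance Extension: 606 days (within the 1522-day cap) → +606 days → 19 June 2000.
Office Delay Adjustment: +487 days → 19 October 2001.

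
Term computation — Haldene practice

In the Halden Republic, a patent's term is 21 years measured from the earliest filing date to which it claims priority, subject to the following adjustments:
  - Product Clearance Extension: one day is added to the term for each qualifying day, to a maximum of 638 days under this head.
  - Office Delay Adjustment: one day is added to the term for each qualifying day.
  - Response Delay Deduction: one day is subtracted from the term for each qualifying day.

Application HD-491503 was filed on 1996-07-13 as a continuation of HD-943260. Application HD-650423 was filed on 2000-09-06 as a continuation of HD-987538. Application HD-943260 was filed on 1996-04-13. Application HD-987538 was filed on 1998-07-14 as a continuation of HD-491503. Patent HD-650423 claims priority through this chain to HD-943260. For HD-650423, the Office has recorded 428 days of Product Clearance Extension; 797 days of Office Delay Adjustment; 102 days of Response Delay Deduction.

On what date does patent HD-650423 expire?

Earliest priority filing: 13 April 1996.
Base term: 13 April 1996 + 21 years → 13 April 2017.
Product Clearance Extension: 428 days (within the 638-day cap) → +428 days → 15 June 2018.
Office Delay Adjustment: +797 days → 20 August 2020.
Response Delay Deduction: −102 days → 10 May 2020.

2020-05-10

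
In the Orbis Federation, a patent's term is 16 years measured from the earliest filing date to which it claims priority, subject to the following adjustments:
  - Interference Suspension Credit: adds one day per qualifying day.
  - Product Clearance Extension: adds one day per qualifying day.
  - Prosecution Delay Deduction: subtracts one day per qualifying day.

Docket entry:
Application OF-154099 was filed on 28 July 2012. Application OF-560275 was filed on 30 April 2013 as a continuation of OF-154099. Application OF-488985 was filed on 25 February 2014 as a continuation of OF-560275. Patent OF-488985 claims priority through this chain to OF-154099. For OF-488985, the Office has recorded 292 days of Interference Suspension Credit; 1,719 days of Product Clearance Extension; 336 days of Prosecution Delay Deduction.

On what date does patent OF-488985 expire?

Earliest priority filing: 28 July 2012.
Base term: 28 July 2012 + 16 years → 28 July 2028.
Interference Suspension Credit: +292 days → 16 May 2029.
Product Clearance Extension: +1719 days → 29 January 2034.
Prosecution Delay Deduction: −336 days → 27 February 2033.

2033-02-27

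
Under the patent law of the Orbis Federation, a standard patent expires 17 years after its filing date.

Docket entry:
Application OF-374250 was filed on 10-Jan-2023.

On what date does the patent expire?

Filing date + 17 years → 10 January 2040.

2040-01-10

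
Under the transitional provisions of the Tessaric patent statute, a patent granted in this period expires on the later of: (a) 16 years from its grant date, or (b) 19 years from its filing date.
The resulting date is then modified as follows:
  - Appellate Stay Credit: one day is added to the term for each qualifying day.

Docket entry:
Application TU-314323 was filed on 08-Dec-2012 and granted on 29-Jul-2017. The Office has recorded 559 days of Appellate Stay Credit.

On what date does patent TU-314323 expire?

(a) grant + 16 years → 29 July 2033.
(b) filing + 19 years → 8 December 2031.
Later of the two: 29 July 2033.
Appellate Stay Credit: +559 days → 8 February 2035.

February 8, 2035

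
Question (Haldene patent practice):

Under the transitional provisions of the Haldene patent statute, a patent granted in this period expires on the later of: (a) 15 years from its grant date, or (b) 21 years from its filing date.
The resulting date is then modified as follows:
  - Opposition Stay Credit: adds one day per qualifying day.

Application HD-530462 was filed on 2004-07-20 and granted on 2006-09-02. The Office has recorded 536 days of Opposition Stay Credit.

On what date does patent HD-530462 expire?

January 7, 2027

(a) grant + 15 years → 2 September 2021.
(b) filing + 21 years → 20 July 2025.
Later of the two: 20 July 2025.
Opposition Stay Credit: +536 days → 7 January 2027.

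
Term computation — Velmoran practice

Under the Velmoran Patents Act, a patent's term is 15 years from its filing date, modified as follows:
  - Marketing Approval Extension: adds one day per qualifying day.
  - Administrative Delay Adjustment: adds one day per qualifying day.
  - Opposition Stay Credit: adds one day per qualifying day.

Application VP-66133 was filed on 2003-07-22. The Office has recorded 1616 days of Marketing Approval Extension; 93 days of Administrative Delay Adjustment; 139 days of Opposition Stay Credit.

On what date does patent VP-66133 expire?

Base term: filing date + 15 years → 22 July 2018.
Marketing Approval Extension: +1616 days → 24 December 2022.
Administrative Delay Adjustment: +93 days → 27 March 2023.
Opposition Stay Credit: +139 days → 13 August 2023.

August 13, 2023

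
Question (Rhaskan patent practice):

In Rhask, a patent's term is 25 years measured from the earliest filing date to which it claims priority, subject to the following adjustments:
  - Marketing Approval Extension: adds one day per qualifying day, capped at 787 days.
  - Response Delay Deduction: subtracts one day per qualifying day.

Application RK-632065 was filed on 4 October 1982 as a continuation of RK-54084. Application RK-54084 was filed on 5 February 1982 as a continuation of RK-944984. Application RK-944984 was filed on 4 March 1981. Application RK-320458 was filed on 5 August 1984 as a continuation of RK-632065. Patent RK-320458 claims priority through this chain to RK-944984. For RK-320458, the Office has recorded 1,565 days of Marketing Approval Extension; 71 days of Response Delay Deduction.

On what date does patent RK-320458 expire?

2008-02-18

Earliest priority filing: 4 March 1981.
Base term: 4 March 1981 + 25 years → 4 March 2006.
Marketing Approval Extension: 1565 days claimed exceeds the 787-day cap, so +787 days → 29 April 2008.
Response Delay Deduction: −71 days → 18 February 2008.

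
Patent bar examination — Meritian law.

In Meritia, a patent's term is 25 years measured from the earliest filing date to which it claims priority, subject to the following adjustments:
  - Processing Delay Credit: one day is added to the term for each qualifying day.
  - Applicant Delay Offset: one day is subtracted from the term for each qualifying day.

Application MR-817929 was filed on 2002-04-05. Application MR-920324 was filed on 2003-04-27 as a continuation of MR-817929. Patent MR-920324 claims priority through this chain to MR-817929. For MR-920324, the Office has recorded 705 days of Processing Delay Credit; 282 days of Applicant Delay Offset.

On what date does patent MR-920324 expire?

2028-06-01

Earliest priority filing: 5 April 2002.
Base term: 5 April 2002 + 25 years → 5 April 2027.
Processing Delay Credit: +705 days → 10 March 2029.
Applicant Delay Offset: −282 days → 1 June 2028.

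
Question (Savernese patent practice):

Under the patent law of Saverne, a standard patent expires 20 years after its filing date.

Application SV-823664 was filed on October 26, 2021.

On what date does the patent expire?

Filing date + 20 years → 26 October 2041.

October 26, 2041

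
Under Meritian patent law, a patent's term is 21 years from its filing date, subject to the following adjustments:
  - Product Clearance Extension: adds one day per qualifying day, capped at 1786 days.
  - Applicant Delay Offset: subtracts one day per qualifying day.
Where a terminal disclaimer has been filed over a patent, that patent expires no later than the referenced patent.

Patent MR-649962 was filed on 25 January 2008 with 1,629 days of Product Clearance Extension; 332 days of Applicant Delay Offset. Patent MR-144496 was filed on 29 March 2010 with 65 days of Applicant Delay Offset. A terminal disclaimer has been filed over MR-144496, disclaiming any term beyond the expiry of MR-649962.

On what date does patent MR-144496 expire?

January 23, 2031

Natural term of MR-144496:
  Base: filing + 21 years → 29 March 2031.
  Applicant Delay Offset: −65 days → 23 January 2031.
Expiry of referenced patent MR-649962:
  Base: filing + 21 years → 25 January 2029.
  Product Clearance Extension: 1629 days (within the 1786-day cap) → +1629 days → 12 July 2033.
  Applicant Delay Offset: −332 days → 14 August 2032.
Terminal disclaimer: MR-144496 expires on the earlier of 23 January 2031 and 14 August 2032.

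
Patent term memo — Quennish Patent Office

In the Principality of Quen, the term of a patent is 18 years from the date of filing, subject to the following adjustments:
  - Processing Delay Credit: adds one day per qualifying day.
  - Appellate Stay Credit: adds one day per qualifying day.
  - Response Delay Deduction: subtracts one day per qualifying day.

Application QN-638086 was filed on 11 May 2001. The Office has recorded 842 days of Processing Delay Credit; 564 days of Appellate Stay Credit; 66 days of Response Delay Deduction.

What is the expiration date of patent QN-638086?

Base term: filing date + 18 years → 11 May 2019.
Processing Delay Credit: +842 days → 30 August 2021.
Appellate Stay Credit: +564 days → 17 March 2023.
Response Delay Deduction: −66 days → 10 January 2023.

2023-01-10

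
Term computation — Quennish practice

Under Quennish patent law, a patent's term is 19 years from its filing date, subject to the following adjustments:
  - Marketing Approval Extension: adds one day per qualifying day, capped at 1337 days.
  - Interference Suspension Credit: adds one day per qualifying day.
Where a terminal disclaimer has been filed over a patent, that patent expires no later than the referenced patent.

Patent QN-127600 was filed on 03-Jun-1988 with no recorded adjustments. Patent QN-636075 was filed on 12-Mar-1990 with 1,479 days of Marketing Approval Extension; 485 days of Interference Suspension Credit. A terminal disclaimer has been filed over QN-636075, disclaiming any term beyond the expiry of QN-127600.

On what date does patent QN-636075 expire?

2007-06-03

Natural term of QN-636075:
  Base: filing + 19 years → 12 March 2009.
  Marketing Approval Extension: 1479 days claimed exceeds the 1337-day cap, so +1337 days → 8 November 2012.
  Interference Suspension Credit: +485 days → 8 March 2014.
Expiry of referenced patent QN-127600:
  Base: filing + 19 years → 3 June 2007.
Terminal disclaimer: QN-636075 expires on the earlier of 8 March 2014 and 3 June 2007.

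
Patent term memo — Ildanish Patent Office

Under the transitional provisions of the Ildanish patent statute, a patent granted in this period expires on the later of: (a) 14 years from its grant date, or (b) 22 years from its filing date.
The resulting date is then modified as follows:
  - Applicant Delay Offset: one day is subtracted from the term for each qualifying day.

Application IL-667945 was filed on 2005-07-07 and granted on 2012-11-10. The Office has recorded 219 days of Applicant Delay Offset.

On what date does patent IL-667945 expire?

November 30, 2026

(a) grant + 14 years → 10 November 2026.
(b) filing + 22 years → 7 July 2027.
Later of the two: 7 July 2027.
Applicant Delay Offset: −219 days → 30 November 2026.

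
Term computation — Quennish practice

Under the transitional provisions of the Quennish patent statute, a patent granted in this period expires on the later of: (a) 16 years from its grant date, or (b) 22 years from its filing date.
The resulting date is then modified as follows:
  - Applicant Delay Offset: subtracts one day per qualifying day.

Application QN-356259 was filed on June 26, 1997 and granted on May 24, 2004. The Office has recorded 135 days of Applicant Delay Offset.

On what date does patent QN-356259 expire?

January 10, 2020

(a) grant + 16 years → 24 May 2020.
(b) filing + 22 years → 26 June 2019.
Later of the two: 24 May 2020.
Applicant Delay Offset: −135 days → 10 January 2020.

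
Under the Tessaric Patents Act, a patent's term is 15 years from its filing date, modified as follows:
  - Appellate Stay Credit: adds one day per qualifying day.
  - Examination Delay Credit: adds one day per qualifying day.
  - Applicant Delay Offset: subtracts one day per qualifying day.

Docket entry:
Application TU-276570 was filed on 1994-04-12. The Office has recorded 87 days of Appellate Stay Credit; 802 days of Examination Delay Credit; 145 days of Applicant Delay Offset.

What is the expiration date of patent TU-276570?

Base term: filing date + 15 years → 12 April 2009.
Appellate Stay Credit: +87 days → 8 July 2009.
Examination Delay Credit: +802 days → 18 September 2011.
Applicant Delay Offset: −145 days → 26 April 2011.

2011-04-26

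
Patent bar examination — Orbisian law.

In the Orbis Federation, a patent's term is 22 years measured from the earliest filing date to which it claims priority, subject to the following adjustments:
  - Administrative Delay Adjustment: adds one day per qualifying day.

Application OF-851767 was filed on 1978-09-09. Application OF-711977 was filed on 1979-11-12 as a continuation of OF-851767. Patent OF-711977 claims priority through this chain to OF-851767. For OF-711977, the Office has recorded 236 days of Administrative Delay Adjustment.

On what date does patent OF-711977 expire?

Earliest priority filing: 9 September 1978.
Base term: 9 September 1978 + 22 years → 9 September 2000.
Administrative Delay Adjustment: +236 days → 3 May 2001.

May 3, 2001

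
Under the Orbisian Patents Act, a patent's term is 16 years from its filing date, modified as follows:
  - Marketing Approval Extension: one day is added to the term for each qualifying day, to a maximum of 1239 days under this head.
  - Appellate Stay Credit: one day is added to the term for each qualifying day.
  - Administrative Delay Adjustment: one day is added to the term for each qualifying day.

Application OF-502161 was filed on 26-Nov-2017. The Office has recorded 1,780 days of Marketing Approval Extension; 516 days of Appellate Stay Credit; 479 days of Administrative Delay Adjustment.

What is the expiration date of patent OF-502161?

2040-01-08

Base term: filing date + 16 years → 26 November 2033.
Marketing Approval Extension: 1780 days claimed exceeds the 1239-day cap, so +1239 days → 18 April 2037.
Appellate Stay Credit: +516 days → 16 September 2038.
Administrative Delay Adjustment: +479 days → 8 January 2040.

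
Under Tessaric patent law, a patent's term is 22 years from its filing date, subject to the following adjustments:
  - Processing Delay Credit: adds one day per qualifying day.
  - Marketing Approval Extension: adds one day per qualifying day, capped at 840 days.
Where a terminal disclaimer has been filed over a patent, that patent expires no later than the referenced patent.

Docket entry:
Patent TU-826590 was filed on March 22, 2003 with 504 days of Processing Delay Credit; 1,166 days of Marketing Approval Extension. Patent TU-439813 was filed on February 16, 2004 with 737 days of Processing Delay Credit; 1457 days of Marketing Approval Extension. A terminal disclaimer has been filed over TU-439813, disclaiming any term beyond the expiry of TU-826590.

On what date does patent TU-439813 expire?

2028-11-25

Natural term of TU-439813:
  Base: filing + 22 years → 16 February 2026.
  Processing Delay Credit: +737 days → 23 February 2028.
  Marketing Approval Extension: 1457 days claimed exceeds the 840-day cap, so +840 days → 12 June 2030.
Expiry of referenced patent TU-826590:
  Base: filing + 22 years → 22 March 2025.
  Processing Delay Credit: +504 days → 8 August 2026.
  Marketing Approval Extension: 1166 days claimed exceeds the 840-day cap, so +840 days → 25 November 2028.
Terminal disclaimer: TU-439813 expires on the earlier of 12 June 2030 and 25 November 2028.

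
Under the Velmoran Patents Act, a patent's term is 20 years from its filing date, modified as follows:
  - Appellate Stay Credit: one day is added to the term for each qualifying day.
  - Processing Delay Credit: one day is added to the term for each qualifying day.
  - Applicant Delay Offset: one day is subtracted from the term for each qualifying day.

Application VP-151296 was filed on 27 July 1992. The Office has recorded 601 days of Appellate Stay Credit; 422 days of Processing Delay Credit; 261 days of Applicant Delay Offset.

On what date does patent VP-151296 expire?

2014-08-28

Base term: filing date + 20 years → 27 July 2012.
Appellate Stay Credit: +601 days → 20 March 2014.
Processing Delay Credit: +422 days → 16 May 2015.
Applicant Delay Offset: −261 days → 28 August 2014.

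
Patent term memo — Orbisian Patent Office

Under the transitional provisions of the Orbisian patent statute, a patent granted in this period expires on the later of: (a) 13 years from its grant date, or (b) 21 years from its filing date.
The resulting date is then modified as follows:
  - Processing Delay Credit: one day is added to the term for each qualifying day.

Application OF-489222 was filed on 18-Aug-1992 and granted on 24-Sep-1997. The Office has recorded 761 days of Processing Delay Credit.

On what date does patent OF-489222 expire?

(a) grant + 13 years → 24 September 2010.
(b) filing + 21 years → 18 August 2013.
Later of the two: 18 August 2013.
Processing Delay Credit: +761 days → 18 September 2015.

September 18, 2015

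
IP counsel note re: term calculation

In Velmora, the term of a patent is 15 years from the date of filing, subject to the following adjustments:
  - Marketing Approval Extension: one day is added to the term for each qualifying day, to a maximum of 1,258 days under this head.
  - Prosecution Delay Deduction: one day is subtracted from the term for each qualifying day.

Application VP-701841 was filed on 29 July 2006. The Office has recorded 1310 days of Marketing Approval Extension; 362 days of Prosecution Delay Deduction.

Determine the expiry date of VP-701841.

January 11, 2024

Base term: filing date + 15 years → 29 July 2021.
Marketing Approval Extension: 1310 days claimed exceeds the 1258-day cap, so +1258 days → 7 January 2025.
Prosecution Delay Deduction: −362 days → 11 January 2024.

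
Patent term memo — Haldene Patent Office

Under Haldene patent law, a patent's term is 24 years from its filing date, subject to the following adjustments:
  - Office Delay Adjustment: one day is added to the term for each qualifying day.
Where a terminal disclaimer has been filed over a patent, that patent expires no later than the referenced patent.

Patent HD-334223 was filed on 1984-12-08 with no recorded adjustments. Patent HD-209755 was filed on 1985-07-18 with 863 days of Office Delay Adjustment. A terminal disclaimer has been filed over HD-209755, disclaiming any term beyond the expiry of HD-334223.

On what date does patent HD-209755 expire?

December 8, 2008

Natural term of HD-209755:
  Base: filing + 24 years → 18 July 2009.
  Office Delay Adjustment: +863 days → 28 November 2011.
Expiry of referenced patent HD-334223:
  Base: filing + 24 years → 8 December 2008.
Terminal disclaimer: HD-209755 expires on the earlier of 28 November 2011 and 8 December 2008.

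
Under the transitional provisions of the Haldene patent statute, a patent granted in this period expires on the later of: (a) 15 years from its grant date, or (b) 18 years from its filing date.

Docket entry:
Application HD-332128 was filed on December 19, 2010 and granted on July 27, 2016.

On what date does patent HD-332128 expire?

July 27, 2031

(a) grant + 15 years → 27 July 2031.
(b) filing + 18 years → 19 December 2028.
Later of the two: 27 July 2031.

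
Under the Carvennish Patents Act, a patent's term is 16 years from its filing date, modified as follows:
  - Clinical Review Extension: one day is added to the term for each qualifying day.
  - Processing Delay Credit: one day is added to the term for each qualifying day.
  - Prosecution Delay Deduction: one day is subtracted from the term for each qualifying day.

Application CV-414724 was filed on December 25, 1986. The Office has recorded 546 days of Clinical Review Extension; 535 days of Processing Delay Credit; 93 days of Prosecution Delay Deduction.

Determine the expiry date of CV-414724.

September 8, 2005

Base term: filing date + 16 years → 25 December 2002.
Clinical Review Extension: +546 days → 23 June 2004.
Processing Delay Credit: +535 days → 10 December 2005.
Prosecution Delay Deduction: −93 days → 8 September 2005.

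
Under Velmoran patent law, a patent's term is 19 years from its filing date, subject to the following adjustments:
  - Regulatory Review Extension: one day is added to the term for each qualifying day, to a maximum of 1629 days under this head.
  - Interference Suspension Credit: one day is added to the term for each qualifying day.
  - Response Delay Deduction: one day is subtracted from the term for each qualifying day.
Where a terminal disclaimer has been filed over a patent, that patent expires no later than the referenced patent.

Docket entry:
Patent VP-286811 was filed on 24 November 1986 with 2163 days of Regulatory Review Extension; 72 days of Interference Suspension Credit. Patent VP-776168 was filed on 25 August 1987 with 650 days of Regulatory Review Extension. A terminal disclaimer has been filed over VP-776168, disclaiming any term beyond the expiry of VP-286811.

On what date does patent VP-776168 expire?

Natural term of VP-776168:
  Base: filing + 19 years → 25 August 2006.
  Regulatory Review Extension: 650 days (within the 1629-day cap) → +650 days → 5 June 2008.
Expiry of referenced patent VP-286811:
  Base: filing + 19 years → 24 November 2005.
  Regulatory Review Extension: 2163 days claimed exceeds the 1629-day cap, so +1629 days → 11 May 2010.
  Interference Suspension Credit: +72 days → 22 July 2010.
Terminal disclaimer: VP-776168 expires on the earlier of 5 June 2008 and 22 July 2010.

June 5, 2008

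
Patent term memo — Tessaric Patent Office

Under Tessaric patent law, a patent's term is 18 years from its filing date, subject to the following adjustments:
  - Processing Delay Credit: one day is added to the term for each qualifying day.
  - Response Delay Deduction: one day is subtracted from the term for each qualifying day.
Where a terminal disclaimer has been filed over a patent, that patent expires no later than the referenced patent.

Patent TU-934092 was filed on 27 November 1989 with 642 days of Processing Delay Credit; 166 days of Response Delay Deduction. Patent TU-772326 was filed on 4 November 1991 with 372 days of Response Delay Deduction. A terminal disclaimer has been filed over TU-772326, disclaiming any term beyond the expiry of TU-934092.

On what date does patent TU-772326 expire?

Natural term of TU-772326:
  Base: filing + 18 years → 4 November 2009.
  Response Delay Deduction: −372 days → 28 October 2008.
Expiry of referenced patent TU-934092:
  Base: filing + 18 years → 27 November 2007.
  Processing Delay Credit: +642 days → 30 August 2009.
  Response Delay Deduction: −166 days → 17 March 2009.
Terminal disclaimer: TU-772326 expires on the earlier of 28 October 2008 and 17 March 2009.

2008-10-28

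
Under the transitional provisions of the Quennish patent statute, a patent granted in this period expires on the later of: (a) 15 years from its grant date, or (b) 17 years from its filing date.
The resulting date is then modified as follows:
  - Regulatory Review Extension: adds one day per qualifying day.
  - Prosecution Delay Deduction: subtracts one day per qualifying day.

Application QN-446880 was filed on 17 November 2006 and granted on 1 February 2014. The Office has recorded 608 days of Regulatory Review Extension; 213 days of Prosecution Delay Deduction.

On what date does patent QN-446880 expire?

(a) grant + 15 years → 1 February 2029.
(b) filing + 17 years → 17 November 2023.
Later of the two: 1 February 2029.
Regulatory Review Extension: +608 days → 2 October 2030.
Prosecution Delay Deduction: −213 days → 3 March 2030.

2030-03-03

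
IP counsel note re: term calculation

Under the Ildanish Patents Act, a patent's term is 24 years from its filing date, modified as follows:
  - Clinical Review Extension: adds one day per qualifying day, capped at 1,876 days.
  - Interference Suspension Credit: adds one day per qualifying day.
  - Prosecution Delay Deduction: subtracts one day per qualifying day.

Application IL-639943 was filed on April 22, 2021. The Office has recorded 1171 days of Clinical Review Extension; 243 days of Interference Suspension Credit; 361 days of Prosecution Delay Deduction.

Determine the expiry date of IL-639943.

Base term: filing date + 24 years → 22 April 2045.
Clinical Review Extension: 1171 days (within the 1876-day cap) → +1171 days → 6 July 2048.
Interference Suspension Credit: +243 days → 6 March 2049.
Prosecution Delay Deduction: −361 days → 10 March 2048.

2048-03-10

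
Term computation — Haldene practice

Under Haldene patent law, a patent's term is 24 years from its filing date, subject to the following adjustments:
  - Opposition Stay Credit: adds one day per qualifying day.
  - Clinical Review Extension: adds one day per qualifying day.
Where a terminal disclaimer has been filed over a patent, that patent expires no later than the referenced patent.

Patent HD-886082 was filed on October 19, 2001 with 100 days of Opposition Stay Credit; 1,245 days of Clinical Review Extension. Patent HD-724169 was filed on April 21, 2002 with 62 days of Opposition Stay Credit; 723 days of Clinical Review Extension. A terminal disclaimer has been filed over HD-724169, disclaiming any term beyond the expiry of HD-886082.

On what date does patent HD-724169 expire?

Natural term of HD-724169:
  Base: filing + 24 years → 21 April 2026.
  Opposition Stay Credit: +62 days → 22 June 2026.
  Clinical Review Extension: +723 days → 14 June 2028.
Expiry of referenced patent HD-886082:
  Base: filing + 24 years → 19 October 2025.
  Opposition Stay Credit: +100 days → 27 January 2026.
  Clinical Review Extension: +1245 days → 25 June 2029.
Terminal disclaimer: HD-724169 expires on the earlier of 14 June 2028 and 25 June 2029.

2028-06-14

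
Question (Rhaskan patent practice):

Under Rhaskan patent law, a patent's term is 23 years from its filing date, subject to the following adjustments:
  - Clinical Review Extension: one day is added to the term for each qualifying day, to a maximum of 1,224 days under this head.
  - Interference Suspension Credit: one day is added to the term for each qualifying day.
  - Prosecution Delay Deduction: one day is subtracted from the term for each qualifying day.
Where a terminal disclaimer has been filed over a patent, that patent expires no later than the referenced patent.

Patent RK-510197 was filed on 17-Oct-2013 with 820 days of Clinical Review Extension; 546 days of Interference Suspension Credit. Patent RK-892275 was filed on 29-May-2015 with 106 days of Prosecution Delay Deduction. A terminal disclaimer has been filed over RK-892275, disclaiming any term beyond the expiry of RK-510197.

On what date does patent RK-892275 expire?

Natural term of RK-892275:
  Base: filing + 23 years → 29 May 2038.
  Prosecution Delay Deduction: −106 days → 12 February 2038.
Expiry of referenced patent RK-510197:
  Base: filing + 23 years → 17 October 2036.
  Clinical Review Extension: 820 days (within the 1224-day cap) → +820 days → 15 January 2039.
  Interference Suspension Credit: +546 days → 14 July 2040.
Terminal disclaimer: RK-892275 expires on the earlier of 12 February 2038 and 14 July 2040.

2038-02-12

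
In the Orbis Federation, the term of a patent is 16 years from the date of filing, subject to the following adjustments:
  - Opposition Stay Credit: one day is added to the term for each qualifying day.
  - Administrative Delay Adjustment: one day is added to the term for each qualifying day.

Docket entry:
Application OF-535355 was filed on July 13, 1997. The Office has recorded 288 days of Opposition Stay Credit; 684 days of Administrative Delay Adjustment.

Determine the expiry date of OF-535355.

Base term: filing date + 16 years → 13 July 2013.
Opposition Stay Credit: +288 days → 27 April 2014.
Administrative Delay Adjustment: +684 days → 11 March 2016.

March 11, 2016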